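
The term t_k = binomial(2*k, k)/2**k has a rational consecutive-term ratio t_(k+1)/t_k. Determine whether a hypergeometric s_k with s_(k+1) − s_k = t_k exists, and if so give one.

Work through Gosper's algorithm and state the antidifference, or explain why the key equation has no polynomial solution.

Compute t_(k+1)/t_k: get (2*k + 1)/(k + 1).
Take A(k)=2*k + 1, B(k)=k + 1, C(k)=1.
f must satisfy (2*k + 1)·f(k+1) − (k)·f(k) = 1.
deg f ≤ -1 (via 1,1,0).
d = -1 < 0 ⇒ no nonzero polynomial f; not summable.

none — t_k is not Gosper-summable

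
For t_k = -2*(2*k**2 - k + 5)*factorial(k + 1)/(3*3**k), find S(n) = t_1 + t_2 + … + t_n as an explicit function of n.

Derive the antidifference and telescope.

r(k) = (k + 2)*(-k + 2*(k + 1)**2 + 4)/(3*(2*k**2 - k + 5)) after simplifying.
Take A(k)=k/3 + 2/3, B(k)=1, C(k)=k**2 - k/2 + 5/2.
Solve (k/3 + 2/3)·f(k+1) − (1)·f(k) = k**2 - k/2 + 5/2.
deg f ≤ 1 (via 1,0,2).
Solving with deg f ≤ 1: f(k) = 3*(2*k - 1)/2.
So s_k = (B(k−1)f/C)·t_k = (3*(2*k - 1)/(2*k**2 - k + 5))·t_k = -2*(2*k - 1)*factorial(k + 1)/3**k.
Δs = -2*(2*k**2 - k + 5)*factorial(k + 1)/(3*3**k), as required.
Telescope: S(n) = s_(n+1) − s_(1) = -2*3**(-n - 1)*(2*n + 1)*factorial(n + 2) − (-4/3) = 3**(-n - 1)*(4*3**n - 4*n**3*factorial(n) - 14*n**2*factorial(n) - 14*n*factorial(n) - 4*factorial(n)).

S(n) = 3**(-n - 1)*(4*3**n - 4*n**3*factorial(n) - 14*n**2*factorial(n) - 14*n*factorial(n) - 4*factorial(n))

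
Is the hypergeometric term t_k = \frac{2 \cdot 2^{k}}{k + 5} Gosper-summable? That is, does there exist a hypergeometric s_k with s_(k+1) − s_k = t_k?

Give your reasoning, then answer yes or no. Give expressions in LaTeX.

No — negative degree bound, so no certificate f.

Compute t_(k+1)/t_k: get 2*(k + 5)/(k + 6).
Gosper form: A/B · C(k+1)/C(k) with A=2*k + 10, B=k + 6, C=1.
Key eq: (2*k + 10)·f(k+1) = (k + 5)·f(k) + (1).
deg f ≤ -1 (via 1,1,0).
Bound -1 < 0, so the key equation has no polynomial solution.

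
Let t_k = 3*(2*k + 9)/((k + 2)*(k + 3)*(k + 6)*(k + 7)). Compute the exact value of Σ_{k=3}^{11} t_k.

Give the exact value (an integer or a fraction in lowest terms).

Σ = 23/420

Compute t_(k+1)/t_k: get (k + 2)*(k + 6)*(2*k + 11)/((k + 4)*(k + 8)*(2*k + 9)).
So A=k + 2 and B=k + 8, with C=k**3 + 27*k**2/2 + 121*k/2 + 90.
Need (k + 2)·f(k+1) − (k + 7)·f(k) = k**3 + 27*k**2/2 + 121*k/2 + 90.
d = 5 from the (1,1,3) case.
Coefficient equations give f(k) = k*(k + 3)*(k + 4)*(k + 5)*(k + 8)/24.
Certificate R = B(k−1)f/C = k*(k + 3)*(k + 7)*(k + 8)/(12*(2*k + 9)) gives s_k = k*(k + 8)/(4*(k**2 + 8*k + 12)).
s_(k+1) − s_k = 3*(2*k + 9)/(k**4 + 18*k**3 + 113*k**2 + 288*k + 252) = t_k.
Σ_(k=3)^(11) t_k = s_(12) − s_(3) = 5/21 − (11/60) = 23/420.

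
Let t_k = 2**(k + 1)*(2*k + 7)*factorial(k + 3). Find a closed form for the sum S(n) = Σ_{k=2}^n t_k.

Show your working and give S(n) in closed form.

S(n) = 4*2**n*factorial(n + 4) - 960

The ratio is 2*(k + 4)*(2*k + 9)/(2*k + 7).
Normal form (A,B,C) = (2*k + 8, 1, k + 7/2).
Key eq: (2*k + 8)·f(k+1) = (1)·f(k) + (k + 7/2).
From deg A=1, deg B=0, deg C=1: d=0.
Coefficient equations give f(k) = 1/2.
Certificate R = B(k−1)f/C = 1/(2*k + 7) gives s_k = 2**(k + 1)*factorial(k + 3).
s_(k+1) − s_k = 2**(k + 1)*(2*k + 7)*factorial(k + 3) = t_k.
Σ_(k=2)^n t_k = s_(n+1) − s_(2) = (2**(n + 2)*factorial(n + 4)) − (960), i.e. 4*2**n*factorial(n + 4) - 960.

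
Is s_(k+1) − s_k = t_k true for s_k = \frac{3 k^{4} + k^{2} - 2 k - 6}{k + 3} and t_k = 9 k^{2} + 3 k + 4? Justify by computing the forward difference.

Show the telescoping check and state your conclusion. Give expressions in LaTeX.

Invalid: residual \frac{6 \left(- 2 k^{3} - 11 k^{2} - 3 k - 6\right)}{k^{2} + 7 k + 12} ≠ 0.

s_(k+1) = (-2*k + 3*(k + 1)**4 + (k + 1)**2 - 8)/(k + 4)
s_(k+1) − s_k = (9*k**4 + 54*k**3 + 67*k**2 + 46*k + 12)/(k**2 + 7*k + 12)
(s_(k+1) − s_k) − t_k = 6*(-2*k**3 - 11*k**2 - 3*k - 6)/(k**2 + 7*k + 12)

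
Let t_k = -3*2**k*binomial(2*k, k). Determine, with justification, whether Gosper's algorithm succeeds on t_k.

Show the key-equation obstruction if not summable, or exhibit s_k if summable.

No. Not Gosper-summable.

Ratio r(k) = 4*(2*k + 1)/(k + 1).
Take A(k)=8*k + 4, B(k)=k + 1, C(k)=1.
Need (8*k + 4)·f(k+1) − (k)·f(k) = 1.
Bound: deg f ≤ -1.
d = -1 < 0 ⇒ no nonzero polynomial f; not summable.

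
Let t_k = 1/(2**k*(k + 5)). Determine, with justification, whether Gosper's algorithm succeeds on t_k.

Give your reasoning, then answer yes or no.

No — key equation has no polynomial f.

t_(k+1)/t_k = (k + 5)/(2*(k + 6)).
A = k/2 + 5/2, B = k + 6, C = 1.
Set up (k/2 + 5/2)·f(k+1) − (k + 5)·f(k) − (1) = 0.
d = -1 from the (1,1,0) case.
deg f ≤ -1 is impossible — no certificate.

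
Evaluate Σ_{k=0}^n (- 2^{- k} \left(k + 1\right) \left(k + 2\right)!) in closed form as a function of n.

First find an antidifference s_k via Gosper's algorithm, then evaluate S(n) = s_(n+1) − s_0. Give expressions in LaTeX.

S(n) = 4 - 2^{- n} \left(n + 3\right)!

Compute t_(k+1)/t_k: get (k + 2)*(k + 3)/(2*(k + 1)).
A = k/2 + 3/2, B = 1, C = k + 1.
Solve (k/2 + 3/2)·f(k+1) − (1)·f(k) = k + 1.
deg f ≤ 0 (via 1,0,1).
Match coefficients ⇒ f(k) = 2.
Get s_k = R·t_k = -2**(1 - k)*factorial(k + 2) with R(k) = B(k−1)f(k)/C(k) = 2/(k + 1).
Check: Δs_k = -(k + 1)*factorial(k + 2)/2**k. ✓
Σ_(k=0)^n t_k = s_(n+1) − s_(0) = (-factorial(n + 3)/2**n) − (-4), i.e. 4 - factorial(n + 3)/2**n.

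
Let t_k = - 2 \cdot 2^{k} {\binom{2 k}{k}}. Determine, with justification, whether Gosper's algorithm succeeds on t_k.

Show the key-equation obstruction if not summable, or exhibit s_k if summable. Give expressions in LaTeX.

No. Not Gosper-summable.

Ratio r(k) = 4*(2*k + 1)/(k + 1).
Gosper form: A/B · C(k+1)/C(k) with A=8*k + 4, B=k + 1, C=1.
Key eq: (8*k + 4)·f(k+1) = (k)·f(k) + (1).
Bound: deg f ≤ -1.
Negative degree bound (-1): no f exists, t_k not Gosper-summable.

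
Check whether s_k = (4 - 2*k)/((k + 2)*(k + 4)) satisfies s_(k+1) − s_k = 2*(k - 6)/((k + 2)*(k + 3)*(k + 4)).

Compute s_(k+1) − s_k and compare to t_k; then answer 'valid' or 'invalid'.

Invalid: residual 4*(4 - k)/(k**4 + 14*k**3 + 71*k**2 + 154*k + 120) ≠ 0.

s_(k+1) = 2*(1 - k)/((k + 3)*(k + 5))
s_(k+1) − s_k = 2*(k**2 - 3*k - 22)/(k**4 + 14*k**3 + 71*k**2 + 154*k + 120)
(s_(k+1) − s_k) − t_k = 4*(4 - k)/(k**4 + 14*k**3 + 71*k**2 + 154*k + 120)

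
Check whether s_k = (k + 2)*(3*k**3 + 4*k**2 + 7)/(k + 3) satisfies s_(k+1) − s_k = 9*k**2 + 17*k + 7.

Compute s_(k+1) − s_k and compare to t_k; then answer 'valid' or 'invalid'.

Invalid: residual 2*(-3*k**3 - 20*k**2 - 29*k - 7)/(k**2 + 7*k + 12) ≠ 0.

s_(k+1) = (k + 3)*(3*(k + 1)**3 + 4*(k + 1)**2 + 7)/(k + 4)
s_(k+1) − s_k = (9*k**4 + 74*k**3 + 194*k**2 + 195*k + 70)/(k**2 + 7*k + 12)
(s_(k+1) − s_k) − t_k = 2*(-3*k**3 - 20*k**2 - 29*k - 7)/(k**2 + 7*k + 12)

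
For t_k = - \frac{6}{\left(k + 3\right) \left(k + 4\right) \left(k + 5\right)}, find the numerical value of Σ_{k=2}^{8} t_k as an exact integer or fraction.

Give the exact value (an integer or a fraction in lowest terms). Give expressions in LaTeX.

Σ = -21/260

Step 1: r(k) = (k + 3)/(k + 6).
Take A(k)=k + 3, B(k)=k + 6, C(k)=1.
Need (k + 3)·f(k+1) − (k + 5)·f(k) = 1.
deg f ≤ 2 (via 1,1,0).
A polynomial solution: f(k) = k*(k + 7)/24.
Certificate R = B(k−1)f/C = k*(k + 5)*(k + 7)/24 gives s_k = k*(-k - 7)/(4*(k + 3)*(k + 4)).
Verify: -6/(k**3 + 12*k**2 + 47*k + 60) matches t_k.
Sum = s_(9) − s_(2); s_(9) = -3/13, s_(2) = -3/20 ⇒ -21/260.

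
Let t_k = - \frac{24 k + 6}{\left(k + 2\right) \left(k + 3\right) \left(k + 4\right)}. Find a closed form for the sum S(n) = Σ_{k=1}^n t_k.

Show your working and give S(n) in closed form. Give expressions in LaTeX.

S(n) = \frac{n \left(- 17 n - 23\right)}{4 \left(n^{2} + 7 n + 12\right)}

The ratio is (k + 2)*(4*k + 5)/((k + 5)*(4*k + 1)).
Take A(k)=k + 2, B(k)=k + 5, C(k)=k + 1/4.
f must satisfy (k + 2)·f(k+1) − (k + 4)·f(k) = k + 1/4.
From deg A=1, deg B=1, deg C=1: d=2.
Solve for f: f(k) = k*(3*k - 1)/16 (degree 2 ≤ 2).
Certificate R = B(k−1)f/C = k*(k + 4)*(3*k - 1)/(4*(4*k + 1)) gives s_k = -3*k*(3*k - 1)/(2*(k + 2)*(k + 3)).
Δs = 6*(-4*k - 1)/(k**3 + 9*k**2 + 26*k + 24), as required.
s_(n+1) = 3*(-3*n**2 - 5*n - 2)/(2*(n**2 + 7*n + 12)) and s_(1) = -1/4, so S(n) = n*(-17*n - 23)/(4*(n**2 + 7*n + 12)).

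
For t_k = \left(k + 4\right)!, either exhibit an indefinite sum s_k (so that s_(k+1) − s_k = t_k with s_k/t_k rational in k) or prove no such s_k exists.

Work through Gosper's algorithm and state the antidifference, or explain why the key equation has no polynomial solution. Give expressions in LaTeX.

not Gosper-summable; s_k does not exist

t_(k+1)/t_k = k + 5.
So A=k + 5 and B=1, with C=1.
Set up (k + 5)·f(k+1) − (1)·f(k) − (1) = 0.
deg f ≤ -1 (via 1,0,0).
Bound -1 < 0, so the key equation has no polynomial solution.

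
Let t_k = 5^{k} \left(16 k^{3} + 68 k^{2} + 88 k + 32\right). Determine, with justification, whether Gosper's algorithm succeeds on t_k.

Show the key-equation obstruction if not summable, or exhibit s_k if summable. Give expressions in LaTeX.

Yes. s_k = 2 \cdot 5^{k} \left(2 k^{3} + k^{2} + k - 1\right).

t_(k+1)/t_k = 5*(4*k**3 + 29*k**2 + 68*k + 51)/(4*k**3 + 17*k**2 + 22*k + 8).
Gosper form: A/B · C(k+1)/C(k) with A=5, B=1, C=k**3 + 17*k**2/4 + 11*k/2 + 2.
Solve (5)·f(k+1) − (1)·f(k) = k**3 + 17*k**2/4 + 11*k/2 + 2.
Bound: deg f ≤ 3.
A polynomial solution: f(k) = (2*k - 1)*(k**2 + k + 1)/8.
So s_k = (B(k−1)f/C)·t_k = ((2*k - 1)*(k**2 + k + 1)/(2*(k + 2)*(4*k**2 + 9*k + 4)))·t_k = 2*5**k*(2*k**3 + k**2 + k - 1).
Δs = 5**k*(16*k**3 + 68*k**2 + 88*k + 32), as required.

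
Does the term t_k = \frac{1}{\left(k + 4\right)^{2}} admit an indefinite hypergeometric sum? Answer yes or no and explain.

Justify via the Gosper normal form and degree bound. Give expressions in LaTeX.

No — t_k has no hypergeometric antidifference.

Step 1: r(k) = (k + 4)**2/(k + 5)**2.
A = k**2 + 8*k + 16, B = k**2 + 10*k + 25, C = 1.
Need (k**2 + 8*k + 16)·f(k+1) − (k**2 + 8*k + 16)·f(k) = 1.
From deg A=2, deg B=2, deg C=0: d=0.
Write f(k) = c0. Then LHS − RHS = -1, requiring -1 = 0: contradictory. No certificate.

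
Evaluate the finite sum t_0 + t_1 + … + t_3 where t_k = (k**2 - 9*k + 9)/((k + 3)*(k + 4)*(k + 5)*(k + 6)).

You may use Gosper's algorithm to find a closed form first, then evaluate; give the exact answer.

Step 1: r(k) = -(k + 3)*(9*k - (k + 1)**2)/((k + 7)*(k**2 - 9*k + 9)).
A = k + 3, B = k + 7, C = k**2 - 9*k + 9.
f must satisfy (k + 3)·f(k+1) − (k + 6)·f(k) = k**2 - 9*k + 9.
From deg A=1, deg B=1, deg C=2: d=3.
Solve for f: f(k) = k*(k**2 - 8*k + 67)/20 (degree 3 ≤ 3).
Then R = B(k−1)f/C = k*(k + 6)*(k**2 - 8*k + 67)/(20*(k**2 - 9*k + 9)), so s_k = R(k)·t_k = k*(k**2 - 8*k + 67)/(20*(k + 3)*(k + 4)*(k + 5)).
Check: Δs_k = (k**2 - 9*k + 9)/(k**4 + 18*k**3 + 119*k**2 + 342*k + 360). ✓
Telescoping: Σ = s_(4) − s_(0) = 17/840 − (0) = 17/840.

Σ = 17/840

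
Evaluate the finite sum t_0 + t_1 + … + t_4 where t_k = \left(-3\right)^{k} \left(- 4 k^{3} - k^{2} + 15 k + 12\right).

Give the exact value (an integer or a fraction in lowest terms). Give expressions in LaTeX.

The ratio is 3*(-4*k**3 - 13*k**2 + k + 22)/(4*k**3 + k**2 - 15*k - 12).
Gosper form: A/B · C(k+1)/C(k) with A=-3, B=1, C=k**3 + k**2/4 - 15*k/4 - 3.
Solve (-3)·f(k+1) − (1)·f(k) = k**3 + k**2/4 - 15*k/4 - 3.
From deg A=0, deg B=0, deg C=3: d=3.
A polynomial solution: f(k) = -k*(k - 3)*(k + 1)/4.
So s_k = (B(k−1)f/C)·t_k = (-k*(k - 3)/(4*k**2 - 3*k - 12))·t_k = (-3)**k*k*(k**2 - 2*k - 3).
Check: Δs_k = (-3)**k*(-4*k**3 - k**2 + 15*k + 12). ✓
Telescoping: Σ = s_(5) − s_(0) = -14580 − (0) = -14580.

Σ = -14580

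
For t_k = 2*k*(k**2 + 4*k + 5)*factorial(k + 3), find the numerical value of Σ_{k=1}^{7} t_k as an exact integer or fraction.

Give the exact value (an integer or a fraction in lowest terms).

Step 1: r(k) = (k + 1)*(k + 4)*(4*k + (k + 1)**2 + 9)/(k*(k**2 + 4*k + 5)).
A = k + 4, B = 1, C = k**3 + 4*k**2 + 5*k.
Need (k + 4)·f(k+1) − (1)·f(k) = k**3 + 4*k**2 + 5*k.
From deg A=1, deg B=0, deg C=3: d=2.
Match coefficients ⇒ f(k) = k*(k - 1).
Get s_k = R·t_k = 2*k*(k - 1)*factorial(k + 3) with R(k) = B(k−1)f(k)/C(k) = (k - 1)/(k**2 + 4*k + 5).
Verify: 2*k*(k**2 + 4*k + 5)*factorial(k + 3) matches t_k.
Σ_(k=1)^(7) t_k = s_(8) − s_(1) = 4470681600 − (0) = 4470681600.

Σ = 4470681600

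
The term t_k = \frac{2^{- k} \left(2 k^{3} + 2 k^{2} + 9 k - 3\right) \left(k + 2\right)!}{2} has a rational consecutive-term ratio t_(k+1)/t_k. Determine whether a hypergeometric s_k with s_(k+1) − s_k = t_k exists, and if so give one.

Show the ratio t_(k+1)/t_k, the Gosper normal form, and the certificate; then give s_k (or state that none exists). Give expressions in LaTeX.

s_k = 2^{- k} \left(2 k^{2} - 4 k + 3\right) \left(k + 2\right)!

Step 1: r(k) = (2*k**4 + 14*k**3 + 43*k**2 + 67*k + 30)/(2*(2*k**3 + 2*k**2 + 9*k - 3)).
Gosper form: A/B · C(k+1)/C(k) with A=k/2 + 3/2, B=1, C=k**3 + k**2 + 9*k/2 - 3/2.
Need (k/2 + 3/2)·f(k+1) − (1)·f(k) = k**3 + k**2 + 9*k/2 - 3/2.
deg f ≤ 2 (via 1,0,3).
Solving with deg f ≤ 2: f(k) = 2*k**2 - 4*k + 3.
R(k) = B(k−1)·f(k)/C(k) = 2*(2*k**2 - 4*k + 3)/(2*k**3 + 2*k**2 + 9*k - 3); s_k = R·t_k = (2*k**2 - 4*k + 3)*factorial(k + 2)/2**k.
s_(k+1) − s_k = (2*k**3 + 2*k**2 + 9*k - 3)*factorial(k + 2)/(2*2**k) = t_k.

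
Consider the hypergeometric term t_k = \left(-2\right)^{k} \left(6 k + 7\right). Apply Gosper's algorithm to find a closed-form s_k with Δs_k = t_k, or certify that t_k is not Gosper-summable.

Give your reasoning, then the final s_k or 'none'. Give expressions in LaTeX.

t_(k+1)/t_k = 2*(-6*k - 13)/(6*k + 7).
Normal form (A,B,C) = (-2, 1, k + 7/6).
f must satisfy (-2)·f(k+1) − (1)·f(k) = k + 7/6.
From deg A=0, deg B=0, deg C=1: d=1.
Solving with deg f ≤ 1: f(k) = -(2*k + 1)/6.
R(k) = B(k−1)·f(k)/C(k) = -(2*k + 1)/(6*k + 7); s_k = R·t_k = (-2)**k*(-2*k - 1).
Δs = (-2)**k*(6*k + 7), as required.

s_k = \left(-2\right)^{k} \left(- 2 k - 1\right)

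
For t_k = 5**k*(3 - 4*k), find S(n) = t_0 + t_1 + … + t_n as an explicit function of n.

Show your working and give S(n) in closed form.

S(n) = -5**(n + 1)*n + 5**(n + 1) - 2

Step 1: r(k) = 5*(4*k + 1)/(4*k - 3).
Normal form (A,B,C) = (5, 1, k - 3/4).
Set up (5)·f(k+1) − (1)·f(k) − (k - 3/4) = 0.
d = 1 from the (0,0,1) case.
Solving with deg f ≤ 1: f(k) = (k - 2)/4.
So s_k = (B(k−1)f/C)·t_k = ((k - 2)/(4*k - 3))·t_k = 5**k*(2 - k).
s_(k+1) − s_k = 5**k*(3 - 4*k) = t_k.
Σ_(k=0)^n t_k = s_(n+1) − s_(0) = (5**(n + 1)*(1 - n)) − (2), i.e. -5**(n + 1)*n + 5**(n + 1) - 2.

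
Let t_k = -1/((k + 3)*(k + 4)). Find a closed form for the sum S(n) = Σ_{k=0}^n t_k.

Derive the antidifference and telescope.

t_(k+1)/t_k = (k + 3)/(k + 5).
Factor: A=k + 3; B=k + 5; C=1.
Key eq: (k + 3)·f(k+1) = (k + 4)·f(k) + (1).
From deg A=1, deg B=1, deg C=0: d=1.
Solving with deg f ≤ 1: f(k) = k/3.
Get s_k = R·t_k = -k/(3*k + 9) with R(k) = B(k−1)f(k)/C(k) = k*(k + 4)/3.
s_(k+1) − s_k = -1/(k**2 + 7*k + 12) = t_k.
Σ_(k=0)^n t_k = s_(n+1) − s_(0) = ((-n - 1)/(3*(n + 4))) − (0), i.e. (-n - 1)/(3*(n + 4)).

S(n) = (-n - 1)/(3*(n + 4))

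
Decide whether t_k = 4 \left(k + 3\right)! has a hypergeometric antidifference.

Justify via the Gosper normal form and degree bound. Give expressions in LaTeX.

No — negative degree bound, so no certificate f.

The ratio is k + 4.
Gosper form: A/B · C(k+1)/C(k) with A=k + 4, B=1, C=1.
Need (k + 4)·f(k+1) − (1)·f(k) = 1.
d = -1 from the (1,0,0) case.
deg f ≤ -1 is impossible — no certificate.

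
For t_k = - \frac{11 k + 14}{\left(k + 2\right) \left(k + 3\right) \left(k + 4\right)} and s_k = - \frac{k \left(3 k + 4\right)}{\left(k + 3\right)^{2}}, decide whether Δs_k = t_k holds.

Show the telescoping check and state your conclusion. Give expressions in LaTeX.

s_(k+1) = -(k + 1)*(3*k + 7)/(k + 4)**2
s_(k+1) − s_k = (-14*k**2 - 68*k - 63)/(k**4 + 14*k**3 + 73*k**2 + 168*k + 144)
(s_(k+1) − s_k) − t_k = (-3*k**3 - 5*k**2 + 31*k + 42)/(k**5 + 16*k**4 + 101*k**3 + 314*k**2 + 480*k + 288)

Invalid: residual \frac{- 3 k^{3} - 5 k^{2} + 31 k + 42}{k^{5} + 16 k^{4} + 101 k^{3} + 314 k^{2} + 480 k + 288} ≠ 0.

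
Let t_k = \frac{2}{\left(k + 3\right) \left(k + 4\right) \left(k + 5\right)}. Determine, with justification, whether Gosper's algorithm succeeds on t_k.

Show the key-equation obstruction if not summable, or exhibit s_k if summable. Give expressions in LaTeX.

t_(k+1)/t_k = (k + 3)/(k + 6).
Normal form (A,B,C) = (k + 3, k + 6, 1).
Solve (k + 3)·f(k+1) − (k + 5)·f(k) = 1.
deg f ≤ 2 (via 1,1,0).
Solve for f: f(k) = k*(k + 7)/24 (degree 2 ≤ 2).
Certificate R = B(k−1)f/C = k*(k + 5)*(k + 7)/24 gives s_k = k*(k + 7)/(12*(k + 3)*(k + 4)).
Verify: 2/(k**3 + 12*k**2 + 47*k + 60) matches t_k.

Yes. s_k = \frac{k \left(k + 7\right)}{12 \left(k + 3\right) \left(k + 4\right)}.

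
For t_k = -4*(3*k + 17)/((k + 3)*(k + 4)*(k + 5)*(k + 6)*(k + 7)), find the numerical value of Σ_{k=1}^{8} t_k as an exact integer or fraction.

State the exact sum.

Ratio r(k) = (k + 3)*(3*k + 20)/((k + 8)*(3*k + 17)).
Gosper form: A/B · C(k+1)/C(k) with A=k + 3, B=k + 8, C=k + 17/3.
Solve (k + 3)·f(k+1) − (k + 7)·f(k) = k + 17/3.
Degrees (1,1,1) ⇒ d ≤ 4.
Match coefficients ⇒ f(k) = k*(k + 5)*(k**2 + 13*k + 54)/216.
So s_k = (B(k−1)f/C)·t_k = (k*(k + 5)*(k + 7)*(k**2 + 13*k + 54)/(72*(3*k + 17)))·t_k = k*(-k**2 - 13*k - 54)/(18*(k**3 + 13*k**2 + 54*k + 72)).
Δs = 4*(-3*k - 17)/(k**5 + 25*k**4 + 245*k**3 + 1175*k**2 + 2754*k + 2520), as required.
Σ_(k=1)^(8) t_k = s_(9) − s_(1) = -7/130 − (-17/630) = -22/819.

Σ = -22/819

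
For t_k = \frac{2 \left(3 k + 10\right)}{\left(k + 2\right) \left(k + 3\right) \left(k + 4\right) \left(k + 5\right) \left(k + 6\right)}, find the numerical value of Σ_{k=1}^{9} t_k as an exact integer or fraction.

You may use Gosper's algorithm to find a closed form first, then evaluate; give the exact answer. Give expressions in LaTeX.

r(k) = (k + 2)*(3*k + 13)/((k + 7)*(3*k + 10)) after simplifying.
Factor: A=k + 2; B=k + 7; C=k + 10/3.
Solve (k + 2)·f(k+1) − (k + 6)·f(k) = k + 10/3.
d = 4 from the (1,1,1) case.
Match coefficients ⇒ f(k) = k*(k + 3)*(k**2 + 11*k + 38)/120.
Certificate R = B(k−1)f/C = k*(k + 3)*(k + 6)*(k**2 + 11*k + 38)/(40*(3*k + 10)) gives s_k = k*(k**2 + 11*k + 38)/(20*(k**3 + 11*k**2 + 38*k + 40)).
Check: Δs_k = 2*(3*k + 10)/(k**5 + 20*k**4 + 155*k**3 + 580*k**2 + 1044*k + 720). ✓
Sum = s_(10) − s_(1); s_(10) = 31/630, s_(1) = 1/36 ⇒ 3/140.

Σ = 3/140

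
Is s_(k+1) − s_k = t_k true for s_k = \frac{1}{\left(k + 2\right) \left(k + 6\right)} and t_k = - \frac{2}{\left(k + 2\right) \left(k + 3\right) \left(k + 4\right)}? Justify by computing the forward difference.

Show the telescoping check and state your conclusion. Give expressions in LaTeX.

s_(k+1) = 1/((k + 3)*(k + 7))
s_(k+1) − s_k = (-2*k - 9)/(k**4 + 18*k**3 + 113*k**2 + 288*k + 252)
(s_(k+1) − s_k) − t_k = 3*(3*k + 16)/(k**5 + 22*k**4 + 185*k**3 + 740*k**2 + 1404*k + 1008)

Invalid: residual \frac{3 \left(3 k + 16\right)}{k^{5} + 22 k^{4} + 185 k^{3} + 740 k^{2} + 1404 k + 1008} ≠ 0.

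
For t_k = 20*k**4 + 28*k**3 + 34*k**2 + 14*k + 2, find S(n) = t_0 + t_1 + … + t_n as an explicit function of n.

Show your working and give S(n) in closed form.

S(n) = 4*n**5 + 17*n**4 + 32*n**3 + 31*n**2 + 14*n + 2

r(k) = (10*k**4 + 54*k**3 + 119*k**2 + 123*k + 49)/(10*k**4 + 14*k**3 + 17*k**2 + 7*k + 1) after simplifying.
Take A(k)=1, B(k)=1, C(k)=k**4 + 7*k**3/5 + 17*k**2/10 + 7*k/10 + 1/10.
Set up (1)·f(k+1) − (1)·f(k) − (k**4 + 7*k**3/5 + 17*k**2/10 + 7*k/10 + 1/10) = 0.
d = 5 from the (0,0,4) case.
Solve for f: f(k) = k**2*(4*k - 3)*(k**2 + 1)/20 (degree 5 ≤ 5).
Get s_k = R·t_k = k**2*(4*k**3 - 3*k**2 + 4*k - 3) with R(k) = B(k−1)f(k)/C(k) = k**2*(4*k - 3)*(k**2 + 1)/(2*(10*k**4 + 14*k**3 + 17*k**2 + 7*k + 1)).
Verify: 20*k**4 + 28*k**3 + 34*k**2 + 14*k + 2 matches t_k.
Telescope: S(n) = s_(n+1) − s_(0) = 4*n**5 + 17*n**4 + 32*n**3 + 31*n**2 + 14*n + 2 − (0) = 4*n**5 + 17*n**4 + 32*n**3 + 31*n**2 + 14*n + 2.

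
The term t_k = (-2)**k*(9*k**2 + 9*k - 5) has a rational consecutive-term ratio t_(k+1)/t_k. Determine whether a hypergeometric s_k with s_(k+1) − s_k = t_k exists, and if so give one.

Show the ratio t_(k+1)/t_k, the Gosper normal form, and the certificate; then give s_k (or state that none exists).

t_(k+1)/t_k = 2*(-9*k**2 - 27*k - 13)/(9*k**2 + 9*k - 5).
Take A(k)=-2, B(k)=1, C(k)=k**2 + k - 5/9.
Set up (-2)·f(k+1) − (1)·f(k) − (k**2 + k - 5/9) = 0.
Degrees (0,0,2) ⇒ d ≤ 2.
A polynomial solution: f(k) = -(3*k**2 - k - 3)/9.
Get s_k = R·t_k = (-2)**k*(-3*k**2 + k + 3) with R(k) = B(k−1)f(k)/C(k) = -(3*k**2 - k - 3)/(9*k**2 + 9*k - 5).
Check: Δs_k = (-2)**k*(9*k**2 + 9*k - 5). ✓

s_k = (-2)**k*(-3*k**2 + k + 3)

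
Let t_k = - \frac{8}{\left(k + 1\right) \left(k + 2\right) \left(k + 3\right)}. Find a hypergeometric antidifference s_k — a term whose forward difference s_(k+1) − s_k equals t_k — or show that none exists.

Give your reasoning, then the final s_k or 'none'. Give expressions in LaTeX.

r(k) = (k + 1)/(k + 4) after simplifying.
Factor: A=k + 1; B=k + 4; C=1.
f must satisfy (k + 1)·f(k+1) − (k + 3)·f(k) = 1.
Degrees (1,1,0) ⇒ d ≤ 2.
Solving with deg f ≤ 2: f(k) = k*(k + 3)/4.
Certificate R = B(k−1)f/C = k*(k + 3)**2/4 gives s_k = 2*k*(-k - 3)/((k + 1)*(k + 2)).
Δs = -8/(k**3 + 6*k**2 + 11*k + 6), as required.

s_k = \frac{2 k \left(- k - 3\right)}{\left(k + 1\right) \left(k + 2\right)}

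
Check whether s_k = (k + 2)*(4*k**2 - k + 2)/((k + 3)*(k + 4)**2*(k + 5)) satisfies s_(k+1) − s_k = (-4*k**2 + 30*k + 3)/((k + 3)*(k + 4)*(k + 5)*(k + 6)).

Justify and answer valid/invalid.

Invalid: residual 2*k*(8*k**2 + 9*k - 127)/(k**6 + 27*k**5 + 301*k**4 + 1773*k**3 + 5818*k**2 + 10080*k + 7200) ≠ 0.

s_(k+1) = (k + 3)*(-k + 4*(k + 1)**2 + 1)/((k + 4)*(k + 5)**2*(k + 6))
s_(k+1) − s_k = (-4*k**4 + 10*k**3 + 211*k**2 + 373*k + 60)/(k**6 + 27*k**5 + 301*k**4 + 1773*k**3 + 5818*k**2 + 10080*k + 7200)
(s_(k+1) − s_k) − t_k = 2*k*(8*k**2 + 9*k - 127)/(k**6 + 27*k**5 + 301*k**4 + 1773*k**3 + 5818*k**2 + 10080*k + 7200)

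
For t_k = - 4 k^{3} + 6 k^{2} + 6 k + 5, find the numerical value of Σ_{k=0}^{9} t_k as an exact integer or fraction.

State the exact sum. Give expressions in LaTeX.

The ratio is (4*k**3 + 6*k**2 - 6*k - 13)/(4*k**3 - 6*k**2 - 6*k - 5).
So A=1 and B=1, with C=k**3 - 3*k**2/2 - 3*k/2 - 5/4.
Set up (1)·f(k+1) − (1)·f(k) − (k**3 - 3*k**2/2 - 3*k/2 - 5/4) = 0.
deg f ≤ 4 (via 0,0,3).
Match coefficients ⇒ f(k) = k*(k**3 - 4*k**2 + k - 3)/4.
Get s_k = R·t_k = k*(-k**3 + 4*k**2 - k + 3) with R(k) = B(k−1)f(k)/C(k) = k*(k**3 - 4*k**2 + k - 3)/(4*k**3 - 6*k**2 - 6*k - 5).
Verify: -4*k**3 + 6*k**2 + 6*k + 5 matches t_k.
Sum = s_(10) − s_(0); s_(10) = -6070, s_(0) = 0 ⇒ -6070.

Σ = -6070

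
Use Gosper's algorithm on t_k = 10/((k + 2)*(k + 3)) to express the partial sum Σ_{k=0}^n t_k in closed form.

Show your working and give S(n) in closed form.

S(n) = 5*(n + 1)/(n + 3)

Step 1: r(k) = (k + 2)/(k + 4).
A = k + 2, B = k + 4, C = 1.
Key eq: (k + 2)·f(k+1) = (k + 3)·f(k) + (1).
d = 1 from the (1,1,0) case.
Solve for f: f(k) = k/2 (degree 1 ≤ 1).
R(k) = B(k−1)·f(k)/C(k) = k*(k + 3)/2; s_k = R·t_k = 5*k/(k + 2).
Verify: 10/(k**2 + 5*k + 6) matches t_k.
Telescope: S(n) = s_(n+1) − s_(0) = 5*(n + 1)/(n + 3) − (0) = 5*(n + 1)/(n + 3).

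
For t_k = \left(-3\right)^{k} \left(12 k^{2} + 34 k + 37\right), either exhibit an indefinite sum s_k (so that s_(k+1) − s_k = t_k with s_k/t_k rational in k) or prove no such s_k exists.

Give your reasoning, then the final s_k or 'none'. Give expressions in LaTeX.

s_k = \left(-3\right)^{k} \left(- 3 k^{2} - 4 k - 4\right)

Step 1: r(k) = 3*(-12*k**2 - 58*k - 83)/(12*k**2 + 34*k + 37).
So A=-3 and B=1, with C=k**2 + 17*k/6 + 37/12.
Solve (-3)·f(k+1) − (1)·f(k) = k**2 + 17*k/6 + 37/12.
d = 2 from the (0,0,2) case.
Solving with deg f ≤ 2: f(k) = -(3*k**2 + 4*k + 4)/12.
Certificate R = B(k−1)f/C = -(3*k**2 + 4*k + 4)/(12*k**2 + 34*k + 37) gives s_k = (-3)**k*(-3*k**2 - 4*k - 4).
Δs = (-3)**k*(12*k**2 + 34*k + 37), as required.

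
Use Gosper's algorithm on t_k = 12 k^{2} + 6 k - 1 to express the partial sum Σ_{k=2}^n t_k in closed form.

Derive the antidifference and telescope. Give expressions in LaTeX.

t_(k+1)/t_k = (12*k**2 + 30*k + 17)/(12*k**2 + 6*k - 1).
A = 1, B = 1, C = k**2 + k/2 - 1/12.
f must satisfy (1)·f(k+1) − (1)·f(k) = k**2 + k/2 - 1/12.
Bound: deg f ≤ 3.
Match coefficients ⇒ f(k) = k*(4*k**2 - 3*k - 2)/12.
R(k) = B(k−1)·f(k)/C(k) = k*(4*k**2 - 3*k - 2)/(12*k**2 + 6*k - 1); s_k = R·t_k = k*(4*k**2 - 3*k - 2).
s_(k+1) − s_k = 12*k**2 + 6*k - 1 = t_k.
Telescope: S(n) = s_(n+1) − s_(2) = 4*n**3 + 9*n**2 + 4*n - 1 − (16) = 4*n**3 + 9*n**2 + 4*n - 17.

S(n) = 4 n^{3} + 9 n^{2} + 4 n - 17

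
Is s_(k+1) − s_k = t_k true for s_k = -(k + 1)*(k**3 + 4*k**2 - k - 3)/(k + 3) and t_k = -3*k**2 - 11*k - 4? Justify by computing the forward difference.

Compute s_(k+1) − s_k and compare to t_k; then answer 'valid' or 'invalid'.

s_(k+1) = (k + 2)*(k - (k + 1)**3 - 4*(k + 1)**2 + 4)/(k + 4)
s_(k+1) − s_k = (-3*k**4 - 28*k**3 - 85*k**2 - 84*k - 18)/(k**2 + 7*k + 12)
(s_(k+1) − s_k) − t_k = 2*(2*k**3 + 16*k**2 + 38*k + 15)/(k**2 + 7*k + 12)

Invalid: residual 2*(2*k**3 + 16*k**2 + 38*k + 15)/(k**2 + 7*k + 12) ≠ 0.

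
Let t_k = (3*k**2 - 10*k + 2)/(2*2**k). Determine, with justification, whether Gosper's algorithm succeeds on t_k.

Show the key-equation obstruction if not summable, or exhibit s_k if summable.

Yes. s_k = (-3*k**2 + 4*k - 1)/2**k.

Ratio r(k) = (3*k**2 - 4*k - 5)/(2*(3*k**2 - 10*k + 2)).
So A=1/2 and B=1, with C=k**2 - 10*k/3 + 2/3.
Need (1/2)·f(k+1) − (1)·f(k) = k**2 - 10*k/3 + 2/3.
d = 2 from the (0,0,2) case.
Coefficient equations give f(k) = -2*(k - 1)*(3*k - 1)/3.
Get s_k = R·t_k = (-3*k**2 + 4*k - 1)/2**k with R(k) = B(k−1)f(k)/C(k) = -2*(k - 1)*(3*k - 1)/(3*k**2 - 10*k + 2).
s_(k+1) − s_k = (3*k**2 - 10*k + 2)/(2*2**k) = t_k.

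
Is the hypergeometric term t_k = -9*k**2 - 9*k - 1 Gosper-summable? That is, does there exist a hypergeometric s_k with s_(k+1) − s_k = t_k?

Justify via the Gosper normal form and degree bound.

Yes. s_k = k*(2 - 3*k**2).

The ratio is (9*k**2 + 27*k + 19)/(9*k**2 + 9*k + 1).
Take A(k)=1, B(k)=1, C(k)=k**2 + k + 1/9.
Need (1)·f(k+1) − (1)·f(k) = k**2 + k + 1/9.
deg f ≤ 3 (via 0,0,2).
Coefficient equations give f(k) = k*(3*k**2 - 2)/9.
Then R = B(k−1)f/C = k*(3*k**2 - 2)/(9*k**2 + 9*k + 1), so s_k = R(k)·t_k = k*(2 - 3*k**2).
s_(k+1) − s_k = -9*k**2 - 9*k - 1 = t_k.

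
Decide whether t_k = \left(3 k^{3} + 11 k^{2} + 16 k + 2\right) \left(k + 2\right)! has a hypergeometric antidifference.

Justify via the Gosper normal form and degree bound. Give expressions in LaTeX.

Yes. s_k = \left(k - 1\right) \left(3 k + 2\right) \left(k + 2\right)!.

Step 1: r(k) = (3*k**4 + 29*k**3 + 107*k**2 + 173*k + 96)/(3*k**3 + 11*k**2 + 16*k + 2).
Factor: A=k + 3; B=1; C=k**3 + 11*k**2/3 + 16*k/3 + 2/3.
Key eq: (k + 3)·f(k+1) = (1)·f(k) + (k**3 + 11*k**2/3 + 16*k/3 + 2/3).
Bound: deg f ≤ 2.
Match coefficients ⇒ f(k) = (k - 1)*(3*k + 2)/3.
Then R = B(k−1)f/C = (k - 1)*(3*k + 2)/(3*k**3 + 11*k**2 + 16*k + 2), so s_k = R(k)·t_k = (k - 1)*(3*k + 2)*factorial(k + 2).
s_(k+1) − s_k = (3*k**3 + 11*k**2 + 16*k + 2)*factorial(k + 2) = t_k.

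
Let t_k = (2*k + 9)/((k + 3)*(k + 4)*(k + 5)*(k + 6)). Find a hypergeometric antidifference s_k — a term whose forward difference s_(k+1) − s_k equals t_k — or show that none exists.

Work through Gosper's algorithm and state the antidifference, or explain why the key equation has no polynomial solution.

t_(k+1)/t_k = (k + 3)*(2*k + 11)/((k + 7)*(2*k + 9)).
So A=k + 3 and B=k + 7, with C=k + 9/2.
Set up (k + 3)·f(k+1) − (k + 6)·f(k) − (k + 9/2) = 0.
Bound: deg f ≤ 3.
Solving with deg f ≤ 3: f(k) = k*(k + 4)*(k + 8)/30.
Then R = B(k−1)f/C = k*(k + 4)*(k + 6)*(k + 8)/(15*(2*k + 9)), so s_k = R(k)·t_k = k*(k + 8)/(15*(k**2 + 8*k + 15)).
Check: Δs_k = (2*k + 9)/(k**4 + 18*k**3 + 119*k**2 + 342*k + 360). ✓

s_k = k*(k + 8)/(15*(k**2 + 8*k + 15))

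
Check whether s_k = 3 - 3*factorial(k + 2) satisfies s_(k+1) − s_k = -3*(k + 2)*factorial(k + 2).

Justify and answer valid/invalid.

s_(k+1) = 3 - 3*factorial(k + 3)
s_(k+1) − s_k = -3*(k + 2)*factorial(k + 2)
(s_(k+1) − s_k) − t_k = 0

Valid: the claim telescopes to t_k.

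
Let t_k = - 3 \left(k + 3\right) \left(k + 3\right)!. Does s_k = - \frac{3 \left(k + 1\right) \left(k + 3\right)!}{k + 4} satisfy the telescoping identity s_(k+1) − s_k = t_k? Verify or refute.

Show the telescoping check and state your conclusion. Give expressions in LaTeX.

s_(k+1) = -3*(k + 2)*factorial(k + 4)/(k + 5)
s_(k+1) − s_k = -3*(k**3 + 9*k**2 + 26*k + 27)*factorial(k + 3)/((k + 4)*(k + 5))
(s_(k+1) − s_k) − t_k = 9*(k**2 + 7*k + 11)*factorial(k + 3)/((k + 4)*(k + 5))

Invalid: residual \frac{9 \left(k^{2} + 7 k + 11\right) \left(k + 3\right)!}{\left(k + 4\right) \left(k + 5\right)} ≠ 0.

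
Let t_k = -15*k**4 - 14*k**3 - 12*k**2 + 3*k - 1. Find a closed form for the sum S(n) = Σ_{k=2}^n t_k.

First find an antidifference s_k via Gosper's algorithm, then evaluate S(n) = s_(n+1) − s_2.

Compute t_(k+1)/t_k: get (15*k**4 + 74*k**3 + 144*k**2 + 123*k + 39)/(15*k**4 + 14*k**3 + 12*k**2 - 3*k + 1).
Normal form (A,B,C) = (1, 1, k**4 + 14*k**3/15 + 4*k**2/5 - k/5 + 1/15).
Set up (1)·f(k+1) − (1)·f(k) − (k**4 + 14*k**3/15 + 4*k**2/5 - k/5 + 1/15) = 0.
From deg A=0, deg B=0, deg C=4: d=5.
Solving with deg f ≤ 5: f(k) = k*(3*k**4 - 4*k**3 + 2*k**2 - 4*k + 4)/15.
Get s_k = R·t_k = k*(-3*k**4 + 4*k**3 - 2*k**2 + 4*k - 4) with R(k) = B(k−1)f(k)/C(k) = k*(3*k**4 - 4*k**3 + 2*k**2 - 4*k + 4)/(15*k**4 + 14*k**3 + 12*k**2 - 3*k + 1).
Check: Δs_k = -15*k**4 - 14*k**3 - 12*k**2 + 3*k - 1. ✓
Telescope: S(n) = s_(n+1) − s_(2) = -3*n**5 - 11*n**4 - 16*n**3 - 8*n**2 - n - 1 − (-40) = -3*n**5 - 11*n**4 - 16*n**3 - 8*n**2 - n + 39.

S(n) = -3*n**5 - 11*n**4 - 16*n**3 - 8*n**2 - n + 39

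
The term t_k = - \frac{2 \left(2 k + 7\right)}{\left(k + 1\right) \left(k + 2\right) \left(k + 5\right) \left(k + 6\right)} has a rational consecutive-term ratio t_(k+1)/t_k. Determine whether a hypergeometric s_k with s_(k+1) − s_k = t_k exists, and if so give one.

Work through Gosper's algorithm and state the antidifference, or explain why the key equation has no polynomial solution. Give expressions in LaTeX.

s_k = \frac{2 k \left(- k - 6\right)}{5 \left(k^{2} + 6 k + 5\right)}

Step 1: r(k) = (k + 1)*(k + 5)*(2*k + 9)/((k + 3)*(k + 7)*(2*k + 7)).
Take A(k)=k + 1, B(k)=k + 7, C(k)=k**3 + 21*k**2/2 + 73*k/2 + 42.
Set up (k + 1)·f(k+1) − (k + 6)·f(k) − (k**3 + 21*k**2/2 + 73*k/2 + 42) = 0.
Degrees (1,1,3) ⇒ d ≤ 5.
Solving with deg f ≤ 5: f(k) = k*(k + 2)*(k + 3)*(k + 4)*(k + 6)/10.
So s_k = (B(k−1)f/C)·t_k = (k*(k + 2)*(k + 6)**2/(5*(2*k + 7)))·t_k = 2*k*(-k - 6)/(5*(k**2 + 6*k + 5)).
Verify: 2*(-2*k - 7)/(k**4 + 14*k**3 + 65*k**2 + 112*k + 60) matches t_k.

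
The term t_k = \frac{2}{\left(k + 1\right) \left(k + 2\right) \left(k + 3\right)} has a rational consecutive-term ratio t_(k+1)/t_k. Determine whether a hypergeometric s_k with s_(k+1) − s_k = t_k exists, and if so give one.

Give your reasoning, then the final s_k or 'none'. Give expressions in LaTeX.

s_k = \frac{k \left(k + 3\right)}{2 \left(k + 1\right) \left(k + 2\right)}

r(k) = (k + 1)/(k + 4) after simplifying.
Gosper form: A/B · C(k+1)/C(k) with A=k + 1, B=k + 4, C=1.
Need (k + 1)·f(k+1) − (k + 3)·f(k) = 1.
Bound: deg f ≤ 2.
Solve for f: f(k) = k*(k + 3)/4 (degree 2 ≤ 2).
Then R = B(k−1)f/C = k*(k + 3)**2/4, so s_k = R(k)·t_k = k*(k + 3)/(2*(k + 1)*(k + 2)).
Check: Δs_k = 2/(k**3 + 6*k**2 + 11*k + 6). ✓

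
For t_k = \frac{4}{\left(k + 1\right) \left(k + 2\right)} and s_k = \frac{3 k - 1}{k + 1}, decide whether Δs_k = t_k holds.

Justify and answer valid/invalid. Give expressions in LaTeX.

Valid: the claim telescopes to t_k.

s_(k+1) = (3*k + 2)/(k + 2)
s_(k+1) − s_k = 4/(k**2 + 3*k + 2)
(s_(k+1) − s_k) − t_k = 0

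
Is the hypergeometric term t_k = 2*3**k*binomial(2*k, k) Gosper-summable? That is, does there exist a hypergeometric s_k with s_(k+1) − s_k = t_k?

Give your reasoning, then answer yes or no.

Compute t_(k+1)/t_k: get 6*(2*k + 1)/(k + 1).
Factor: A=12*k + 6; B=k + 1; C=1.
Set up (12*k + 6)·f(k+1) − (k)·f(k) − (1) = 0.
d = -1 from the (1,1,0) case.
Bound -1 < 0, so the key equation has no polynomial solution.

No — t_k has no hypergeometric antidifference.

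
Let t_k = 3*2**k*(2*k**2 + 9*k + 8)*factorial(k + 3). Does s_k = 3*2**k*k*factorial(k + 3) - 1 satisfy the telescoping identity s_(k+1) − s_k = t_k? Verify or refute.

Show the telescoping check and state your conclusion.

valid (s_(k+1) − s_k reduces to t_k)

s_(k+1) = 3*2**(k + 1)*(k + 1)*factorial(k + 4) - 1
s_(k+1) − s_k = 3*2**k*(2*k**2 + 9*k + 8)*factorial(k + 3)
(s_(k+1) − s_k) − t_k = 0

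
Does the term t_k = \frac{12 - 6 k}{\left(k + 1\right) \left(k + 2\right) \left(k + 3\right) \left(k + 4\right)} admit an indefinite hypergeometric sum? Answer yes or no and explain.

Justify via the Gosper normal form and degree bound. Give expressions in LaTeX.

r(k) = (k - 1)*(k + 1)/((k - 2)*(k + 5)) after simplifying.
So A=k + 1 and B=k + 5, with C=k - 2.
Solve (k + 1)·f(k+1) − (k + 4)·f(k) = k - 2.
deg f ≤ 3 (via 1,1,1).
Solve for f: f(k) = -k*(k**2 + 6*k + 17)/12 (degree 3 ≤ 3).
Certificate R = B(k−1)f/C = -k*(k + 4)*(k**2 + 6*k + 17)/(12*(k - 2)) gives s_k = k*(k**2 + 6*k + 17)/(2*(k + 1)*(k + 2)*(k + 3)).
Verify: 6*(2 - k)/(k**4 + 10*k**3 + 35*k**2 + 50*k + 24) matches t_k.

Yes. s_k = \frac{k \left(k^{2} + 6 k + 17\right)}{2 \left(k + 1\right) \left(k + 2\right) \left(k + 3\right)}.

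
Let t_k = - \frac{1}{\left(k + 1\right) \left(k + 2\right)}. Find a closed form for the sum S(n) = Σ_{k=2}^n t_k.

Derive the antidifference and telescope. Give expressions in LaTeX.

S(n) = \frac{1 - n}{3 \left(n + 2\right)}

Ratio r(k) = (k + 1)/(k + 3).
Gosper form: A/B · C(k+1)/C(k) with A=k + 1, B=k + 3, C=1.
Solve (k + 1)·f(k+1) − (k + 2)·f(k) = 1.
From deg A=1, deg B=1, deg C=0: d=1.
Solving with deg f ≤ 1: f(k) = k.
Get s_k = R·t_k = -k/(k + 1) with R(k) = B(k−1)f(k)/C(k) = k*(k + 2).
Verify: -1/(k**2 + 3*k + 2) matches t_k.
Telescope: S(n) = s_(n+1) − s_(2) = (-n - 1)/(n + 2) − (-2/3) = (1 - n)/(3*(n + 2)).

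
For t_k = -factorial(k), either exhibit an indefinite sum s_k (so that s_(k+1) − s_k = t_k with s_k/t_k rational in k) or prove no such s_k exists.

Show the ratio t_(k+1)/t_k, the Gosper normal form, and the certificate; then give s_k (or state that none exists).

no hypergeometric antidifference exists

t_(k+1)/t_k = k + 1.
Normal form (A,B,C) = (k + 1, 1, 1).
Need (k + 1)·f(k+1) − (1)·f(k) = 1.
d = -1 from the (1,0,0) case.
d = -1 < 0 ⇒ no nonzero polynomial f; not summable.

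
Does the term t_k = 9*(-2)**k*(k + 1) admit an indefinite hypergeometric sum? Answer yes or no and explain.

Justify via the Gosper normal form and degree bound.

Yes. s_k = (-2)**k*(-3*k - 1).

r(k) = 2*(-k - 2)/(k + 1) after simplifying.
Gosper form: A/B · C(k+1)/C(k) with A=-2, B=1, C=k + 1.
Need (-2)·f(k+1) − (1)·f(k) = k + 1.
d = 1 from the (0,0,1) case.
Coefficient equations give f(k) = -(3*k + 1)/9.
Certificate R = B(k−1)f/C = -(3*k + 1)/(9*(k + 1)) gives s_k = (-2)**k*(-3*k - 1).
Verify: 9*(-2)**k*(k + 1) matches t_k.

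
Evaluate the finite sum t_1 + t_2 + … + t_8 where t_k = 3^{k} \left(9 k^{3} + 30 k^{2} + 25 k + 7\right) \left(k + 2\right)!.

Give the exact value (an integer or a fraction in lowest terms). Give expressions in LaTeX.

Σ = 164207616249582

r(k) = 3*(9*k**4 + 84*k**3 + 283*k**2 + 407*k + 213)/(9*k**3 + 30*k**2 + 25*k + 7) after simplifying.
Take A(k)=3*k + 9, B(k)=1, C(k)=k**3 + 10*k**2/3 + 25*k/9 + 7/9.
f must satisfy (3*k + 9)·f(k+1) − (1)·f(k) = k**3 + 10*k**2/3 + 25*k/9 + 7/9.
deg f ≤ 2 (via 1,0,3).
Solve for f: f(k) = (3*k**2 - 4*k + 2)/9 (degree 2 ≤ 2).
Certificate R = B(k−1)f/C = (3*k**2 - 4*k + 2)/(9*k**3 + 30*k**2 + 25*k + 7) gives s_k = 3**k*(3*k**2 - 4*k + 2)*factorial(k + 2).
s_(k+1) − s_k = 3**k*(9*k**3 + 30*k**2 + 25*k + 7)*factorial(k + 2) = t_k.
Telescoping: Σ = s_(9) − s_(1) = 164207616249600 − (18) = 164207616249582.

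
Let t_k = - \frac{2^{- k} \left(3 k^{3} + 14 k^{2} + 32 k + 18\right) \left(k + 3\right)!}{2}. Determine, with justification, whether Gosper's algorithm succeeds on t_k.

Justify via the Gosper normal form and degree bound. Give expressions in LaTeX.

Yes. s_k = - 2^{- k} \left(k + 1\right) \left(3 k - 1\right) \left(k + 3\right)!.

t_(k+1)/t_k = (3*k**4 + 35*k**3 + 161*k**2 + 343*k + 268)/(2*(3*k**3 + 14*k**2 + 32*k + 18)).
So A=k/2 + 2 and B=1, with C=k**3 + 14*k**2/3 + 32*k/3 + 6.
Set up (k/2 + 2)·f(k+1) − (1)·f(k) − (k**3 + 14*k**2/3 + 32*k/3 + 6) = 0.
Bound: deg f ≤ 2.
Solving with deg f ≤ 2: f(k) = 2*(k + 1)*(3*k - 1)/3.
Certificate R = B(k−1)f/C = 2*(k + 1)*(3*k - 1)/(3*k**3 + 14*k**2 + 32*k + 18) gives s_k = -(k + 1)*(3*k - 1)*factorial(k + 3)/2**k.
s_(k+1) − s_k = -(3*k**3 + 14*k**2 + 32*k + 18)*factorial(k + 3)/(2*2**k) = t_k.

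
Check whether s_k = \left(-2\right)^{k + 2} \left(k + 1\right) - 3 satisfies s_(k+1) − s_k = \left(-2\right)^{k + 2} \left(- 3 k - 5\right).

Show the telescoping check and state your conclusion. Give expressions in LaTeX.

valid (s_(k+1) − s_k reduces to t_k)

s_(k+1) = (-2)**(k + 3)*(k + 2) - 3
s_(k+1) − s_k = (-2)**(k + 2)*(-3*k - 5)
(s_(k+1) − s_k) − t_k = 0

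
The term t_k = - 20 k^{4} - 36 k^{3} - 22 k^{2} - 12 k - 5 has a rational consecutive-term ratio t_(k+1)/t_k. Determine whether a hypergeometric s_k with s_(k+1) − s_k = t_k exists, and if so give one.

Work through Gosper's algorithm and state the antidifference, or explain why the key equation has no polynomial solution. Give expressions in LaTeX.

s_k = k \left(- 4 k^{4} + k^{3} + 4 k^{2} - 4 k - 2\right)

Ratio r(k) = (20*k**4 + 116*k**3 + 250*k**2 + 244*k + 95)/(20*k**4 + 36*k**3 + 22*k**2 + 12*k + 5).
Take A(k)=1, B(k)=1, C(k)=k**4 + 9*k**3/5 + 11*k**2/10 + 3*k/5 + 1/4.
Need (1)·f(k+1) − (1)·f(k) = k**4 + 9*k**3/5 + 11*k**2/10 + 3*k/5 + 1/4.
deg f ≤ 5 (via 0,0,4).
Solve for f: f(k) = k*(4*k**4 - k**3 - 4*k**2 + 4*k + 2)/20 (degree 5 ≤ 5).
Certificate R = B(k−1)f/C = k*(4*k**4 - k**3 - 4*k**2 + 4*k + 2)/(20*k**4 + 36*k**3 + 22*k**2 + 12*k + 5) gives s_k = k*(-4*k**4 + k**3 + 4*k**2 - 4*k - 2).
Δs = -20*k**4 - 36*k**3 - 22*k**2 - 12*k - 5, as required.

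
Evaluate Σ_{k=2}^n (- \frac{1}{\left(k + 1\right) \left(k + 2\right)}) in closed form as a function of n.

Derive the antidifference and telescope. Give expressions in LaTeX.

S(n) = \frac{1 - n}{3 \left(n + 2\right)}

The ratio is (k + 1)/(k + 3).
Gosper form: A/B · C(k+1)/C(k) with A=k + 1, B=k + 3, C=1.
Key eq: (k + 1)·f(k+1) = (k + 2)·f(k) + (1).
Bound: deg f ≤ 1.
Match coefficients ⇒ f(k) = k.
Certificate R = B(k−1)f/C = k*(k + 2) gives s_k = -k/(k + 1).
Δs = -1/(k**2 + 3*k + 2), as required.
Evaluate: s_(n+1) = (-n - 1)/(n + 2); subtract s_(2) = -2/3 ⇒ S(n) = (1 - n)/(3*(n + 2)).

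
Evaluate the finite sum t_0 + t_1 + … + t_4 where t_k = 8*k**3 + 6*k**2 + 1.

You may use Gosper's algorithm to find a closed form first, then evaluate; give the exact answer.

Step 1: r(k) = (8*(k + 1)**3 + 6*(k + 1)**2 + 1)/(8*k**3 + 6*k**2 + 1).
Take A(k)=1, B(k)=1, C(k)=k**3 + 3*k**2/4 + 1/8.
Key eq: (1)·f(k+1) = (1)·f(k) + (k**3 + 3*k**2/4 + 1/8).
Bound: deg f ≤ 4.
Coefficient equations give f(k) = k*(2*k**3 - 2*k**2 - k + 2)/8.
R(k) = B(k−1)·f(k)/C(k) = k*(2*k**3 - 2*k**2 - k + 2)/(8*k**3 + 6*k**2 + 1); s_k = R·t_k = k*(2*k**3 - 2*k**2 - k + 2).
s_(k+1) − s_k = 8*k**3 + 6*k**2 + 1 = t_k.
Telescoping: Σ = s_(5) − s_(0) = 985 − (0) = 985.

Σ = 985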